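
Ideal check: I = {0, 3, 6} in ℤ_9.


Check ideal conditions for I = {0, 3, 6} in ℤ_9:
(1) I is an additive subgroup? Yes
(2) For r ∈ ℤ_9 and a ∈ I: r·a ∈ I? Yes

Yes, I is an ideal of ℤ_9


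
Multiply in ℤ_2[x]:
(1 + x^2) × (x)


Expand and collect like terms; reduce coefficients mod 2:
x^0: 1·0 = 0 ≡ 0 (mod 2)
x^1: 1·1 + 0·0 = 1 ≡ 1 (mod 2)
x^2: 0·1 + 1·0 = 0 ≡ 0 (mod 2)
x^3: 1·1 = 1 ≡ 1 (mod 2)
Result: x + x^3

f · g = x + x^3


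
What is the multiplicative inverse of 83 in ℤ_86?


Use the extended Euclidean algorithm to write 1 = 83·s + 86·t; then s mod 86 is the inverse.
Euclidean algorithm:
  83 = 0·86 + 83
  86 = 1·83 + 3
  83 = 27·3 + 2
  3 = 1·2 + 1
  2 = 2·1 + 0
gcd(83,86) = 1
Back-substitution gives: 83·(-29) + 86·(28) = 1
So 83⁻¹ ≡ -29 ≡ 57 (mod 86)
Check: 83 × 57 = 4731 ≡ 1 (mod 86) ✓

83⁻¹ ≡ 57 (mod 86)


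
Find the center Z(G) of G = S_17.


Z(G) = {g ∈ G | gx = xg for all x ∈ G}
S_n is non-abelian for n ≥ 3; Z(S_17) is trivial

Z(S_17) = {e}


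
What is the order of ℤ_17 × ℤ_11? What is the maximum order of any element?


|ℤ_17 × ℤ_11| = 17 × 11 = 187
Max element order = lcm(17,11) = 187
Cyclic? Yes (gcd=1)

|ℤ_17×ℤ_11| = 187, max element order = 187


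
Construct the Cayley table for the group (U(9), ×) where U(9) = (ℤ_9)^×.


Elements: {1, 2, 4, 5, 7, 8}
Operation: multiplication mod 9
Entry (a, b) = (a × b) mod 9

Cayley table:
  | 1 | 2 | 4 | 5 | 7 | 8
1 | 1 | 2 | 4 | 5 | 7 | 8
2 | 2 | 4 | 8 | 1 | 5 | 7
4 | 4 | 8 | 7 | 2 | 1 | 5
5 | 5 | 1 | 2 | 7 | 8 | 4
7 | 7 | 5 | 1 | 8 | 4 | 2
8 | 8 | 7 | 5 | 4 | 2 | 1


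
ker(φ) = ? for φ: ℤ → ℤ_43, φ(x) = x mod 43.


Kernel = preimage of identity
ker(φ) = {x ∈ ℤ : x ≡ 0 (mod 43)} = 43ℤ = {0, ±43, ±86, ...}

ker(φ) = 43ℤ


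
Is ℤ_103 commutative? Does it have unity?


ℤ_103 is a commutative ring with unity 1; 103 is prime, so ℤ_103 is a field (hence an integral domain)
Commutative: Yes
Integral domain: Yes
Has unity: Yes

ℤ_103: Commutative=Yes, Unity=Yes


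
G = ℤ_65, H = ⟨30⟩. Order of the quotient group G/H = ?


|⟨30⟩| = n / gcd(30, 65) = 65 / 5 = 13
H is normal (ℤ_65 is abelian).
|G/H| = |G| / |H| = 65 / 13 = 5

|G/H| = 5


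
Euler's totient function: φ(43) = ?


Factor n: 43 = 43
φ(n) = n · ∏(1 - 1/p) over distinct primes p | n
φ(43) = 43 · (1 - 1/43) = 42

φ(43) = 42


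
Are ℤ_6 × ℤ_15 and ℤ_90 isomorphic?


Comparing ℤ_6 × ℤ_15 and ℤ_90:
gcd(6,15) = 3 ≠ 1. Max element order in ℤ_6×ℤ_15 is lcm(6,15) = 30 < 90, so it has no element of order 90

No, ℤ_6 × ℤ_15 ≇ ℤ_90


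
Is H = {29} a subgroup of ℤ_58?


Subgroup test for H = {29} in (ℤ_58, +):
(1) 0 ∈ H? No
(2) Closure: for all a,b ∈ H, (a+b) mod 58 ∈ H? No  [counterexample: 29 + 29 = 0 ∉ H]
(3) Inverses: for all a ∈ H, -a mod 58 ∈ H? Yes

No, H is not a subgroup of ℤ_58


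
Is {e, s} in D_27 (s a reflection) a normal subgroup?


H = {e, s} in D_27 (s a reflection)
r·s·r⁻¹ = sr⁻² ≠ s for n ≥ 3, so {e, s} is not closed under conjugation

No, not a normal subgroup


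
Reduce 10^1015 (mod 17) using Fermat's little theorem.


Fermat's little theorem: if p is prime and gcd(a,p)=1, then a^(p-1) ≡ 1 (mod p)
p = 17 is prime, gcd(10,17) = 1
Reduce exponent: 1015 mod 16 = 7
So 10^1015 ≡ 10^7 (mod 17)
10^7 mod 17 = 5

10^1015 ≡ 5 (mod 17)


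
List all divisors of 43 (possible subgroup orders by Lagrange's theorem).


Lagrange's theorem: |H| divides |G|
|G| = 43
Divisors of 43: 1, 43

Possible subgroup orders: {1, 43}


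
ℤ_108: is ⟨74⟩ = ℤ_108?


g generates ℤ_n iff gcd(g, n) = 1
gcd(74, 108) = 2
Since gcd = 2 ≠ 1, ⟨74⟩ has order 54 < 108, so 74 is not a generator.

No, 74 does not generate ℤ_108


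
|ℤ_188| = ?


ℤ_n has n elements.

|ℤ_188| = 188


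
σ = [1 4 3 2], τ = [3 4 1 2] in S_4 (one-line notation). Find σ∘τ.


σ∘τ: apply τ first, then σ
1 →τ 3 →σ 3
2 →τ 4 →σ 2
3 →τ 1 →σ 1
4 →τ 2 →σ 4

σ∘τ = [3 2 1 4]


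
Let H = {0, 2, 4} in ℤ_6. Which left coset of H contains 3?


3 + H = {3 + h (mod 6) : h ∈ H}
3+0=3, 3+2=5, 3+4=1
3 + H = {1, 3, 5} = 1 + H

3 + H = {1, 3, 5}


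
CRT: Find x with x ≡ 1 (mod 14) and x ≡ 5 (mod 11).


m₁ = 14, m₂ = 11, gcd = 1, so CRT applies. M = m₁·m₂ = 154
Let M₁ = M/m₁ = 11, M₂ = M/m₂ = 14
Find y₁ ≡ M₁⁻¹ (mod m₁): 11⁻¹ ≡ 9 (mod 14)
Find y₂ ≡ M₂⁻¹ (mod m₂): 14⁻¹ ≡ 4 (mod 11)
x = a₁·M₁·y₁ + a₂·M₂·y₂ = 1·11·9 + 5·14·4 = 379
Reduce mod 154: x ≡ 71
Check: 71 mod 14 = 1 ✓, 71 mod 11 = 5 ✓

x ≡ 71 (mod 154)


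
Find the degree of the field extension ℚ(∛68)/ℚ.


∛68 has minimal polynomial x³ - 68 (irreducible over ℚ since 68 is not a perfect cube)

[ℚ(∛68)/ℚ] = 3


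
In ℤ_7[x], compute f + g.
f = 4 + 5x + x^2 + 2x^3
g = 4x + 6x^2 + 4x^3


Add coefficients mod 7:
x^0: 4 + 0 = 4 (mod 7)
x^1: 5 + 4 = 2 (mod 7)
x^2: 1 + 6 = 0 (mod 7)
x^3: 2 + 4 = 6 (mod 7)
Result: 4 + 2x + 6x^3

f + g = 4 + 2x + 6x^3


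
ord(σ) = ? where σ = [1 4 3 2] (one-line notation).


Cycle decomposition: (2 4)
Cycle lengths: 2
Order = lcm(2) = 2

ord(σ) = 2


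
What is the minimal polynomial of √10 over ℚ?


√10 satisfies x² - 10 = 0, irreducible over ℚ since 10 is squarefree

Minimal polynomial: x² - 10


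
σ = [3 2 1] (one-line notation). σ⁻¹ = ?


To find σ⁻¹, swap domain and range:
σ(1) = 3 → σ⁻¹(3) = 1
σ(2) = 2 → σ⁻¹(2) = 2
σ(3) = 1 → σ⁻¹(1) = 3

σ⁻¹ = [3 2 1]


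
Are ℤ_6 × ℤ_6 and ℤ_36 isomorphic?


Comparing ℤ_6 × ℤ_6 and ℤ_36:
gcd(6,6) = 6 ≠ 1. Max element order in ℤ_6×ℤ_6 is lcm(6,6) = 6 < 36, so it has no element of order 36

No, ℤ_6 × ℤ_6 ≇ ℤ_36


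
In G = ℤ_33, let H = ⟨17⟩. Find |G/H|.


|⟨17⟩| = n / gcd(17, 33) = 33 / 1 = 33
H is normal (ℤ_33 is abelian).
|G/H| = |G| / |H| = 33 / 33 = 1

|G/H| = 1


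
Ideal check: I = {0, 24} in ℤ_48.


Check ideal conditions for I = {0, 24} in ℤ_48:
(1) I is an additive subgroup? Yes
(2) For r ∈ ℤ_48 and a ∈ I: r·a ∈ I? Yes

Yes, I is an ideal of ℤ_48


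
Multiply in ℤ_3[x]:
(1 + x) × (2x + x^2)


Expand and collect like terms; reduce coefficients mod 3:
x^0: 1·0 = 0 ≡ 0 (mod 3)
x^1: 1·2 + 1·0 = 2 ≡ 2 (mod 3)
x^2: 1·1 + 1·2 = 3 ≡ 0 (mod 3)
x^3: 1·1 = 1 ≡ 1 (mod 3)
Result: 2x + x^3

f · g = 2x + x^3


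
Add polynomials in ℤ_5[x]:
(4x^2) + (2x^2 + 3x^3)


Add coefficients mod 5:
x^0: 0 + 0 = 0 (mod 5)
x^1: 0 + 0 = 0 (mod 5)
x^2: 4 + 2 = 1 (mod 5)
x^3: 0 + 3 = 3 (mod 5)
Result: x^2 + 3x^3

f + g = x^2 + 3x^3


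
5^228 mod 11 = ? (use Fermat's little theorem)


Fermat's little theorem: if p is prime and gcd(a,p)=1, then a^(p-1) ≡ 1 (mod p)
p = 11 is prime, gcd(5,11) = 1
Reduce exponent: 228 mod 10 = 8
So 5^228 ≡ 5^8 (mod 11)
5^8 mod 11 = 4

5^228 ≡ 4 (mod 11)


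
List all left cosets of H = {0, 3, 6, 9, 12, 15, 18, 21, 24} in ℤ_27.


H = {0, 3, 6, 9, 12, 15, 18, 21, 24}, |H| = 9
Number of cosets = |G|/|H| = 27/9 = 3
0 + H = {0, 3, 6, 9, 12, 15, 18, 21, 24}
1 + H = {1, 4, 7, 10, 13, 16, 19, 22, 25}
2 + H = {2, 5, 8, 11, 14, 17, 20, 23, 26}

Cosets: 0+H={0,3,6,9,12,15,18,21,24}; 1+H={1,4,7,10,13,16,19,22,25}; 2+H={2,5,8,11,14,17,20,23,26}


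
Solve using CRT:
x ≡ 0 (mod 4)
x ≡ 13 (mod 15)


m₁ = 4, m₂ = 15, gcd = 1, so CRT applies. M = m₁·m₂ = 60
Let M₁ = M/m₁ = 15, M₂ = M/m₂ = 4
Find y₁ ≡ M₁⁻¹ (mod m₁): 15⁻¹ ≡ 3 (mod 4)
Find y₂ ≡ M₂⁻¹ (mod m₂): 4⁻¹ ≡ 4 (mod 15)
x = a₁·M₁·y₁ + a₂·M₂·y₂ = 0·15·3 + 13·4·4 = 208
Reduce mod 60: x ≡ 28
Check: 28 mod 4 = 0 ✓, 28 mod 15 = 13 ✓

x ≡ 28 (mod 60)


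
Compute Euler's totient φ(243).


Factor n: 243 = 3^5
φ(n) = n · ∏(1 - 1/p) over distinct primes p | n
φ(243) = 243 · (1 - 1/3) = 162

φ(243) = 162


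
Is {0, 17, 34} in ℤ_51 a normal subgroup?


H = {0, 17, 34} in ℤ_51
ℤ_51 is abelian; every subgroup of an abelian group is normal

Yes, normal subgroup


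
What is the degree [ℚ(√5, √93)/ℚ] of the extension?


[ℚ(√5,√93):ℚ] = [ℚ(√5,√93):ℚ(√5)]·[ℚ(√5):ℚ] = 2·2 = 4

[ℚ(√5, √93)/ℚ] = 4


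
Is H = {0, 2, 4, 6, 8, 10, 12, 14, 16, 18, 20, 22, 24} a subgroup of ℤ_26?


Subgroup test for H = {0, 2, 4, 6, 8, 10, 12, 14, 16, 18, 20, 22, 24} in (ℤ_26, +):
(1) 0 ∈ H? Yes
(2) Closure: for all a,b ∈ H, (a+b) mod 26 ∈ H? Yes
(3) Inverses: for all a ∈ H, -a mod 26 ∈ H? Yes

Yes, H is a subgroup of ℤ_26


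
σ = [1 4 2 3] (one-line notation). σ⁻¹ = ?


To find σ⁻¹, swap domain and range:
σ(1) = 1 → σ⁻¹(1) = 1
σ(2) = 4 → σ⁻¹(4) = 2
σ(3) = 2 → σ⁻¹(2) = 3
σ(4) = 3 → σ⁻¹(3) = 4

σ⁻¹ = [1 3 4 2]


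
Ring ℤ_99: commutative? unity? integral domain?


ℤ_99 is a commutative ring with unity 1; 99 = 3×33 is composite, so 3·33 ≡ 0 gives zero divisors (not an integral domain)
Commutative: Yes
Integral domain: No
Has unity: Yes

ℤ_99: Commutative=Yes, Unity=Yes


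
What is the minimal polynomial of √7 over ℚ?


√7 satisfies x² - 7 = 0, irreducible over ℚ since 7 is squarefree

Minimal polynomial: x² - 7


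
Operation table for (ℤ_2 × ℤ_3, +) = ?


Elements: {(0,0), (0,1), (0,2), (1,0), (1,1), (1,2)}
Operation: componentwise addition mod (2, 3)
Entry (a, b) = ((a₁+b₁) mod 2, (a₂+b₂) mod 3)

Cayley table:
      | (0,0) | (0,1) | (0,2) | (1,0) | (1,1) | (1,2)
(0,0) | (0,0) | (0,1) | (0,2) | (1,0) | (1,1) | (1,2)
(0,1) | (0,1) | (0,2) | (0,0) | (1,1) | (1,2) | (1,0)
(0,2) | (0,2) | (0,0) | (0,1) | (1,2) | (1,0) | (1,1)
(1,0) | (1,0) | (1,1) | (1,2) | (0,0) | (0,1) | (0,2)
(1,1) | (1,1) | (1,2) | (1,0) | (0,1) | (0,2) | (0,0)
(1,2) | (1,2) | (1,0) | (1,1) | (0,2) | (0,0) | (0,1)


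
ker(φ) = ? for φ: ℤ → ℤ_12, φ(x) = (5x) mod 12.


Kernel = preimage of identity
ker(φ) = {x ∈ ℤ : 5x ≡ 0 (mod 12)}. gcd(5,12) = 1, so 5x ≡ 0 (mod 12) ⟺ x ≡ 0 (mod 12/1 = 12). Hence ker(φ) = 12ℤ

ker(φ) = 12ℤ


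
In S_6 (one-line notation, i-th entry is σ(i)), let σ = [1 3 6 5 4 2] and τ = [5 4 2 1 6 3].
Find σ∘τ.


σ∘τ: apply τ first, then σ
1 →τ 5 →σ 4
2 →τ 4 →σ 5
3 →τ 2 →σ 3
4 →τ 1 →σ 1
5 →τ 6 →σ 2
6 →τ 3 →σ 6

σ∘τ = [4 5 3 1 2 6]


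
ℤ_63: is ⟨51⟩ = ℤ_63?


g generates ℤ_n iff gcd(g, n) = 1
gcd(51, 63) = 3
Since gcd = 3 ≠ 1, ⟨51⟩ has order 21 < 63, so 51 is not a generator.

No, 51 does not generate ℤ_63


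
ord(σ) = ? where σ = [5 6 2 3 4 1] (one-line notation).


Cycle decomposition: (1 5 4 3 2 6)
Cycle lengths: 6
Order = lcm(6) = 6

ord(σ) = 6


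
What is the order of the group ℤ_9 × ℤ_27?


|A × B| = |A| · |B|
|ℤ_9 × ℤ_27| = 9 × 27 = 243

|ℤ_9 × ℤ_27| = 243


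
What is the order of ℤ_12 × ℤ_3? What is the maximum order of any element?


|ℤ_12 × ℤ_3| = 12 × 3 = 36
Max element order = lcm(12,3) = 12
Cyclic? No (gcd=3)

|ℤ_12×ℤ_3| = 36, max element order = 12


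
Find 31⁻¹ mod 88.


Use the extended Euclidean algorithm to write 1 = 31·s + 88·t; then s mod 88 is the inverse.
Euclidean algorithm:
  31 = 0·88 + 31
  88 = 2·31 + 26
  31 = 1·26 + 5
  26 = 5·5 + 1
  5 = 5·1 + 0
gcd(31,88) = 1
Back-substitution gives: 31·(-17) + 88·(6) = 1
So 31⁻¹ ≡ -17 ≡ 71 (mod 88)
Check: 31 × 71 = 2201 ≡ 1 (mod 88) ✓

31⁻¹ ≡ 71 (mod 88)


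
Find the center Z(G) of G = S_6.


Z(G) = {g ∈ G | gx = xg for all x ∈ G}
S_n is non-abelian for n ≥ 3; Z(S_6) is trivial

Z(S_6) = {e}


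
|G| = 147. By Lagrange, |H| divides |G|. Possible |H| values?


Lagrange's theorem: |H| divides |G|
|G| = 147
Divisors of 147: 1, 3, 7, 21, 49, 147

Possible subgroup orders: {1, 3, 7, 21, 49, 147}


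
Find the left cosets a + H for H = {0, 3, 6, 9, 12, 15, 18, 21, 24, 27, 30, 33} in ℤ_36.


H = {0, 3, 6, 9, 12, 15, 18, 21, 24, 27, 30, 33}, |H| = 12
Number of cosets = |G|/|H| = 36/12 = 3
0 + H = {0, 3, 6, 9, 12, 15, 18, 21, 24, 27, 30, 33}
1 + H = {1, 4, 7, 10, 13, 16, 19, 22, 25, 28, 31, 34}
2 + H = {2, 5, 8, 11, 14, 17, 20, 23, 26, 29, 32, 35}

Cosets: 0+H={0,3,6,9,12,15,18,21,24,27,30,33}; 1+H={1,4,7,10,13,16,19,22,25,28,31,34}; 2+H={2,5,8,11,14,17,20,23,26,29,32,35}


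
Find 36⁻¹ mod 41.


Use the extended Euclidean algorithm to write 1 = 36·s + 41·t; then s mod 41 is the inverse.
Euclidean algorithm:
  36 = 0·41 + 36
  41 = 1·36 + 5
  36 = 7·5 + 1
  5 = 5·1 + 0
gcd(36,41) = 1
Back-substitution gives: 36·(8) + 41·(-7) = 1
So 36⁻¹ ≡ 8 ≡ 8 (mod 41)
Check: 36 × 8 = 288 ≡ 1 (mod 41) ✓

36⁻¹ ≡ 8 (mod 41)


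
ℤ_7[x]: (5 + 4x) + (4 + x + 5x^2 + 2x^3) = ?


Add coefficients mod 7:
x^0: 5 + 4 = 2 (mod 7)
x^1: 4 + 1 = 5 (mod 7)
x^2: 0 + 5 = 5 (mod 7)
x^3: 0 + 2 = 2 (mod 7)
Result: 2 + 5x + 5x^2 + 2x^3

f + g = 2 + 5x + 5x^2 + 2x^3


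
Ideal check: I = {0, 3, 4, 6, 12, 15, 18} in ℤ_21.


Check ideal conditions for I = {0, 3, 4, 6, 12, 15, 18} in ℤ_21:
(1) I is an additive subgroup? No
(2) For r ∈ ℤ_21 and a ∈ I: r·a ∈ I? No  [counterexample: r=2, a=4, r·a mod 21 = 8 ∉ I]

No, I is not an ideal of ℤ_21


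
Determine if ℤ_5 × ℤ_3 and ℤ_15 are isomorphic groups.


Comparing ℤ_5 × ℤ_3 and ℤ_15:
gcd(5,3) = 1, so ℤ_5 × ℤ_3 ≅ ℤ_15 (CRT)

Yes, ℤ_5 × ℤ_3 ≅ ℤ_15


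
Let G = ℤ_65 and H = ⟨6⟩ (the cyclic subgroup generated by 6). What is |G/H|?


|⟨6⟩| = n / gcd(6, 65) = 65 / 1 = 65
H is normal (ℤ_65 is abelian).
|G/H| = |G| / |H| = 65 / 65 = 1

|G/H| = 1


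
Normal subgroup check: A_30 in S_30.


H = A_30 in S_30
A_30 has index 2 in S_30, and every subgroup of index 2 is normal

Yes, normal subgroup


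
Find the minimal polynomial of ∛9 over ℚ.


∛9 satisfies x³ - 9 = 0, irreducible over ℚ (no rational root; 9 is not a perfect cube)

Minimal polynomial: x³ - 9


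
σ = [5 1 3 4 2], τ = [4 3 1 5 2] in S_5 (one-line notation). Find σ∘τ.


σ∘τ: apply τ first, then σ
1 →τ 4 →σ 4
2 →τ 3 →σ 3
3 →τ 1 →σ 5
4 →τ 5 →σ 2
5 →τ 2 →σ 1

σ∘τ = [4 3 5 2 1]


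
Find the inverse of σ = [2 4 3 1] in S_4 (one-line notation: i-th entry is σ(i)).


To find σ⁻¹, swap domain and range:
σ(1) = 2 → σ⁻¹(2) = 1
σ(2) = 4 → σ⁻¹(4) = 2
σ(3) = 3 → σ⁻¹(3) = 3
σ(4) = 1 → σ⁻¹(1) = 4

σ⁻¹ = [4 1 3 2]


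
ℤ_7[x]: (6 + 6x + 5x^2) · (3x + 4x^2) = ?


Expand and collect like terms; reduce coefficients mod 7:
x^0: 6·0 = 0 ≡ 0 (mod 7)
x^1: 6·3 + 6·0 = 18 ≡ 4 (mod 7)
x^2: 6·4 + 6·3 + 5·0 = 42 ≡ 0 (mod 7)
x^3: 6·4 + 5·3 = 39 ≡ 4 (mod 7)
x^4: 5·4 = 20 ≡ 6 (mod 7)
Result: 4x + 4x^3 + 6x^4

f · g = 4x + 4x^3 + 6x^4


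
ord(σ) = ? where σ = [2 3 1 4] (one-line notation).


Cycle decomposition: (1 2 3)
Cycle lengths: 3
Order = lcm(3) = 3

ord(σ) = 3


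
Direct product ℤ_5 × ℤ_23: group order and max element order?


|ℤ_5 × ℤ_23| = 5 × 23 = 115
Max element order = lcm(5,23) = 115
Cyclic? Yes (gcd=1)

|ℤ_5×ℤ_23| = 115, max element order = 115


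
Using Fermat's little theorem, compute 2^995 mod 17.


Fermat's little theorem: if p is prime and gcd(a,p)=1, then a^(p-1) ≡ 1 (mod p)
p = 17 is prime, gcd(2,17) = 1
Reduce exponent: 995 mod 16 = 3
So 2^995 ≡ 2^3 (mod 17)
2^3 mod 17 = 8

2^995 ≡ 8 (mod 17)


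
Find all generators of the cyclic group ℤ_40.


g generates ℤ_n iff gcd(g,n) = 1
Prime factors of 40: 2, 5
Generators are g ∈ {1,...,39} not divisible by any of these primes.
Generators: {1, 3, 7, 9, 11, 13, 17, 19, 21, 23, 27, 29, 31, 33, 37, 39}
Number of generators = φ(40) = 16

Generators of ℤ_40 = {1, 3, 7, 9, 11, 13, 17, 19, 21, 23, 27, 29, 31, 33, 37, 39}


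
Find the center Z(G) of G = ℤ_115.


Z(G) = {g ∈ G | gx = xg for all x ∈ G}
ℤ_115 is abelian, so Z(G) = G

Z(ℤ_115) = ℤ_115


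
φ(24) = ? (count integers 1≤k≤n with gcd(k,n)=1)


φ(n) = count of k ∈ {1,...,n} with gcd(k,n)=1
Coprimes to 24: {1, 5, 7, 11, 13, 17, 19, 23}
Count: 8

φ(24) = 8


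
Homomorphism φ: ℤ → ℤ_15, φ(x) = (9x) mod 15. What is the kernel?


Kernel = preimage of identity
ker(φ) = {x ∈ ℤ : 9x ≡ 0 (mod 15)}. gcd(9,15) = 3, so 9x ≡ 0 (mod 15) ⟺ x ≡ 0 (mod 15/3 = 5). Hence ker(φ) = 5ℤ

ker(φ) = 5ℤ


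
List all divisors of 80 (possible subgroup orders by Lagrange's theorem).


Lagrange's theorem: |H| divides |G|
|G| = 80
Divisors of 80: 1, 2, 4, 5, 8, 10, 16, 20, 40, 80

Possible subgroup orders: {1, 2, 4, 5, 8, 10, 16, 20, 40, 80}


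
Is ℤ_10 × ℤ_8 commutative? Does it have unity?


Direct product ring; commutative with unity (1,1); but (1,0)·(0,1) = (0,0) gives zero divisors, so not an integral domain
Commutative: Yes
Integral domain: No
Has unity: Yes

ℤ_10 × ℤ_8: Commutative=Yes, Unity=Yes


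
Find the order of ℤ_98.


ℤ_n has n elements.

|ℤ_98| = 98


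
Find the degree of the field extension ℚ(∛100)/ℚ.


∛100 has minimal polynomial x³ - 100 (irreducible over ℚ since 100 is not a perfect cube)

[ℚ(∛100)/ℚ] = 3


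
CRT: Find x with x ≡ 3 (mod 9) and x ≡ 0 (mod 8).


m₁ = 9, m₂ = 8, gcd = 1, so CRT applies. M = m₁·m₂ = 72
Let M₁ = M/m₁ = 8, M₂ = M/m₂ = 9
Find y₁ ≡ M₁⁻¹ (mod m₁): 8⁻¹ ≡ 8 (mod 9)
Find y₂ ≡ M₂⁻¹ (mod m₂): 9⁻¹ ≡ 1 (mod 8)
x = a₁·M₁·y₁ + a₂·M₂·y₂ = 3·8·8 + 0·9·1 = 192
Reduce mod 72: x ≡ 48
Check: 48 mod 9 = 3 ✓, 48 mod 8 = 0 ✓

x ≡ 48 (mod 72)


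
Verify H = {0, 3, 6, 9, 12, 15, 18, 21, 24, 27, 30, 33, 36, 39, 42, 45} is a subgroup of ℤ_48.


Subgroup test for H = {0, 3, 6, 9, 12, 15, 18, 21, 24, 27, 30, 33, 36, 39, 42, 45} in (ℤ_48, +):
(1) 0 ∈ H? Yes
(2) Closure: for all a,b ∈ H, (a+b) mod 48 ∈ H? Yes
(3) Inverses: for all a ∈ H, -a mod 48 ∈ H? Yes

Yes, H is a subgroup of ℤ_48


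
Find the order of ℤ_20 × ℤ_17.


|A × B| = |A| · |B|
|ℤ_20 × ℤ_17| = 20 × 17 = 340

|ℤ_20 × ℤ_17| = 340


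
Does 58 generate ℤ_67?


g generates ℤ_n iff gcd(g, n) = 1
gcd(58, 67) = 1
Since gcd = 1, 58 is a generator.

Yes, 58 generates ℤ_67


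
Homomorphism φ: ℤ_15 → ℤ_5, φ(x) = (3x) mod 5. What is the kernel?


Kernel = preimage of identity
ker(φ) = {x ∈ ℤ_15 : 3x ≡ 0 (mod 5)}. Since 5 | 15, φ is well-defined. The kernel is the cyclic subgroup ⟨5⟩ of ℤ_15 (order 3), i.e. {0, 5, 10}

ker(φ) = {0, 5, 10}


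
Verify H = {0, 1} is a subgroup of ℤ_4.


Subgroup test for H = {0, 1} in (ℤ_4, +):
(1) 0 ∈ H? Yes
(2) Closure: for all a,b ∈ H, (a+b) mod 4 ∈ H? No  [counterexample: 1 + 1 = 2 ∉ H]
(3) Inverses: for all a ∈ H, -a mod 4 ∈ H? No

No, H is not a subgroup of ℤ_4


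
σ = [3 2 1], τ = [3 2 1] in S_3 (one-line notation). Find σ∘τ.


σ∘τ: apply τ first, then σ
1 →τ 3 →σ 1
2 →τ 2 →σ 2
3 →τ 1 →σ 3

σ∘τ = [1 2 3]


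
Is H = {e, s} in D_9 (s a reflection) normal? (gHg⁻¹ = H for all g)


H = {e, s} in D_9 (s a reflection)
r·s·r⁻¹ = sr⁻² ≠ s for n ≥ 3, so {e, s} is not closed under conjugation

No, not a normal subgroup


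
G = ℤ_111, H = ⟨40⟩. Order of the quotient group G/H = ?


|⟨40⟩| = n / gcd(40, 111) = 111 / 1 = 111
H is normal (ℤ_111 is abelian).
|G/H| = |G| / |H| = 111 / 111 = 1

|G/H| = 1


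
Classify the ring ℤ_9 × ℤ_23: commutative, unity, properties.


Direct product ring; commutative with unity (1,1); but (1,0)·(0,1) = (0,0) gives zero divisors, so not an integral domain
Commutative: Yes
Integral domain: No
Has unity: Yes

ℤ_9 × ℤ_23: Commutative=Yes, Unity=Yes


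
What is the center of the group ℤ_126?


Z(G) = {g ∈ G | gx = xg for all x ∈ G}
ℤ_126 is abelian, so Z(G) = G

Z(ℤ_126) = ℤ_126


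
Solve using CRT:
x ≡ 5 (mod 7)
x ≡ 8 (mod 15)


m₁ = 7, m₂ = 15, gcd = 1, so CRT applies. M = m₁·m₂ = 105
Let M₁ = M/m₁ = 15, M₂ = M/m₂ = 7
Find y₁ ≡ M₁⁻¹ (mod m₁): 15⁻¹ ≡ 1 (mod 7)
Find y₂ ≡ M₂⁻¹ (mod m₂): 7⁻¹ ≡ 13 (mod 15)
x = a₁·M₁·y₁ + a₂·M₂·y₂ = 5·15·1 + 8·7·13 = 803
Reduce mod 105: x ≡ 68
Check: 68 mod 7 = 5 ✓, 68 mod 15 = 8 ✓

x ≡ 68 (mod 105)


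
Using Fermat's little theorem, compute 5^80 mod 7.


Fermat's little theorem: if p is prime and gcd(a,p)=1, then a^(p-1) ≡ 1 (mod p)
p = 7 is prime, gcd(5,7) = 1
Reduce exponent: 80 mod 6 = 2
So 5^80 ≡ 5^2 (mod 7)
5^2 mod 7 = 4

5^80 ≡ 4 (mod 7)


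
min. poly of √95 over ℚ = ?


√95 satisfies x² - 95 = 0, irreducible over ℚ since 95 is squarefree

Minimal polynomial: x² - 95


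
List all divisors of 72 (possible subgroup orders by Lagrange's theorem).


Lagrange's theorem: |H| divides |G|
|G| = 72
Divisors of 72: 1, 2, 3, 4, 6, 8, 9, 12, 18, 24, 36, 72

Possible subgroup orders: {1, 2, 3, 4, 6, 8, 9, 12, 18, 24, 36, 72}


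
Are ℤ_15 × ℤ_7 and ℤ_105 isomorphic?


Comparing ℤ_15 × ℤ_7 and ℤ_105:
gcd(15,7) = 1, so ℤ_15 × ℤ_7 ≅ ℤ_105 (CRT)

Yes, ℤ_15 × ℤ_7 ≅ ℤ_105


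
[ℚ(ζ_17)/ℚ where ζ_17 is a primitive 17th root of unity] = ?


[ℚ(ζ_n):ℚ] = deg Φ_n(x) = φ(n). Here φ(17) = 16

[ℚ(ζ_17)/ℚ where ζ_17 is a primitive 17th root of unity] = 16


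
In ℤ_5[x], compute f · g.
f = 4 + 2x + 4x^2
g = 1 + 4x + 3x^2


Expand and collect like terms; reduce coefficients mod 5:
x^0: 4·1 = 4 ≡ 4 (mod 5)
x^1: 4·4 + 2·1 = 18 ≡ 3 (mod 5)
x^2: 4·3 + 2·4 + 4·1 = 24 ≡ 4 (mod 5)
x^3: 2·3 + 4·4 = 22 ≡ 2 (mod 5)
x^4: 4·3 = 12 ≡ 2 (mod 5)
Result: 4 + 3x + 4x^2 + 2x^3 + 2x^4

f · g = 4 + 3x + 4x^2 + 2x^3 + 2x^4


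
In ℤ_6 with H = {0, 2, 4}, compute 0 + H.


0 + H = {0 + h (mod 6) : h ∈ H}
0+0=0, 0+2=2, 0+4=4

0 + H = {0, 2, 4}


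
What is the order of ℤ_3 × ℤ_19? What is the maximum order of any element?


|ℤ_3 × ℤ_19| = 3 × 19 = 57
Max element order = lcm(3,19) = 57
Cyclic? Yes (gcd=1)

|ℤ_3×ℤ_19| = 57, max element order = 57


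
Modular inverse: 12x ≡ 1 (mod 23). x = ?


Use the extended Euclidean algorithm to write 1 = 12·s + 23·t; then s mod 23 is the inverse.
Euclidean algorithm:
  12 = 0·23 + 12
  23 = 1·12 + 11
  12 = 1·11 + 1
  11 = 11·1 + 0
gcd(12,23) = 1
Back-substitution gives: 12·(2) + 23·(-1) = 1
So 12⁻¹ ≡ 2 ≡ 2 (mod 23)
Check: 12 × 2 = 24 ≡ 1 (mod 23) ✓

12⁻¹ ≡ 2 (mod 23)


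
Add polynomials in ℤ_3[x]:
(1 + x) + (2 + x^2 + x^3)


Add coefficients mod 3:
x^0: 1 + 2 = 0 (mod 3)
x^1: 1 + 0 = 1 (mod 3)
x^2: 0 + 1 = 1 (mod 3)
x^3: 0 + 1 = 1 (mod 3)
Result: x + x^2 + x^3

f + g = x + x^2 + x^3


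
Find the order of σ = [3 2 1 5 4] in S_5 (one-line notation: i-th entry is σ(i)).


Cycle decomposition: (1 3) (4 5)
Cycle lengths: 2, 2
Order = lcm(2, 2) = 2

ord(σ) = 2


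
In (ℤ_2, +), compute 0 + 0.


Operation: addition mod 2
0 + 0 = (a + b) mod 2 with a = 0, b = 0

0 + 0 = 0


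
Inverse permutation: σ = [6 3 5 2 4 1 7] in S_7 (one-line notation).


To find σ⁻¹, swap domain and range:
σ(1) = 6 → σ⁻¹(6) = 1
σ(2) = 3 → σ⁻¹(3) = 2
σ(3) = 5 → σ⁻¹(5) = 3
σ(4) = 2 → σ⁻¹(2) = 4
σ(5) = 4 → σ⁻¹(4) = 5
σ(6) = 1 → σ⁻¹(1) = 6
σ(7) = 7 → σ⁻¹(7) = 7

σ⁻¹ = [6 4 2 5 3 1 7]


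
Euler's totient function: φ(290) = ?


Factor n: 290 = 2 × 5 × 29
φ(n) = n · ∏(1 - 1/p) over distinct primes p | n
φ(290) = 290 · (1 - 1/2) · (1 - 1/5) · (1 - 1/29) = 112

φ(290) = 112


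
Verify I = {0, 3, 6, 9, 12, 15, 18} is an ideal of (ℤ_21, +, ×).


Check ideal conditions for I = {0, 3, 6, 9, 12, 15, 18} in ℤ_21:
(1) I is an additive subgroup? Yes
(2) For r ∈ ℤ_21 and a ∈ I: r·a ∈ I? Yes

Yes, I is an ideal of ℤ_21


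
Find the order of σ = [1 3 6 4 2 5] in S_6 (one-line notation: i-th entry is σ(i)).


Cycle decomposition: (2 3 6 5)
Cycle lengths: 4
Order = lcm(4) = 4

ord(σ) = 4


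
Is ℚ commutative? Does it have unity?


ℚ is a field: commutative, has unity, every nonzero element is a unit (hence an integral domain)
Commutative: Yes
Integral domain: Yes
Has unity: Yes

ℚ: Commutative=Yes, Unity=Yes


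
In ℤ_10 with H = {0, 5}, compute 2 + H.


2 + H = {2 + h (mod 10) : h ∈ H}
2+0=2, 2+5=7

2 + H = {2, 7}


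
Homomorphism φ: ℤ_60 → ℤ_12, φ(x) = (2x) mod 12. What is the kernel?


Kernel = preimage of identity
ker(φ) = {x ∈ ℤ_60 : 2x ≡ 0 (mod 12)}. Since 12 | 60, φ is well-defined. The kernel is the cyclic subgroup ⟨6⟩ of ℤ_60 (order 10), i.e. {0, 6, 12, 18, 24, 30, 36, 42, 48, 54}

ker(φ) = {0, 6, 12, 18, 24, 30, 36, 42, 48, 54}


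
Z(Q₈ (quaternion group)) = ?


Z(G) = {g ∈ G | gx = xg for all x ∈ G}
In Q₈ = {±1, ±i, ±j, ±k}, only ±1 commute with every element

Z(Q₈ (quaternion group)) = {1, -1}


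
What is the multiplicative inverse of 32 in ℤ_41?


Use the extended Euclidean algorithm to write 1 = 32·s + 41·t; then s mod 41 is the inverse.
Euclidean algorithm:
  32 = 0·41 + 32
  41 = 1·32 + 9
  32 = 3·9 + 5
  9 = 1·5 + 4
  5 = 1·4 + 1
  4 = 4·1 + 0
gcd(32,41) = 1
Back-substitution gives: 32·(9) + 41·(-7) = 1
So 32⁻¹ ≡ 9 ≡ 9 (mod 41)
Check: 32 × 9 = 288 ≡ 1 (mod 41) ✓

32⁻¹ ≡ 9 (mod 41)


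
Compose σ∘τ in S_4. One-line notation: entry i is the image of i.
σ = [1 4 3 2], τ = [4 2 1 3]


σ∘τ: apply τ first, then σ
1 →τ 4 →σ 2
2 →τ 2 →σ 4
3 →τ 1 →σ 1
4 →τ 3 →σ 3

σ∘τ = [2 4 1 3]


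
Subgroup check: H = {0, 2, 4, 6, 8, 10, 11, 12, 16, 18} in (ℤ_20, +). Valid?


Subgroup test for H = {0, 2, 4, 6, 8, 10, 11, 12, 16, 18} in (ℤ_20, +):
(1) 0 ∈ H? Yes
(2) Closure: for all a,b ∈ H, (a+b) mod 20 ∈ H? No  [counterexample: 2 + 11 = 13 ∉ H]
(3) Inverses: for all a ∈ H, -a mod 20 ∈ H? No

No, H is not a subgroup of ℤ_20


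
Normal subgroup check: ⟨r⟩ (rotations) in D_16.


H = ⟨r⟩ (rotations) in D_16
The rotation subgroup ⟨r⟩ has index 2 in D_16, so it is normal

Yes, normal subgroup


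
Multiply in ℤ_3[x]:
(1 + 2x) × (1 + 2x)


Expand and collect like terms; reduce coefficients mod 3:
x^0: 1·1 = 1 ≡ 1 (mod 3)
x^1: 1·2 + 2·1 = 4 ≡ 1 (mod 3)
x^2: 2·2 = 4 ≡ 1 (mod 3)
Result: 1 + x + x^2

f · g = 1 + x + x^2


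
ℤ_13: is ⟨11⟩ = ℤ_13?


g generates ℤ_n iff gcd(g, n) = 1
gcd(11, 13) = 1
Since gcd = 1, 11 is a generator.

Yes, 11 generates ℤ_13


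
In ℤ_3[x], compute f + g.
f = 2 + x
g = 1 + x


Add coefficients mod 3:
x^0: 2 + 1 = 0 (mod 3)
x^1: 1 + 1 = 2 (mod 3)
Result: 2x

f + g = 2x


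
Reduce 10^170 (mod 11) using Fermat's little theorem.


Fermat's little theorem: if p is prime and gcd(a,p)=1, then a^(p-1) ≡ 1 (mod p)
p = 11 is prime, gcd(10,11) = 1
Reduce exponent: 170 mod 10 = 0
So 10^170 ≡ 10^0 (mod 11)
10^0 = 1

10^170 ≡ 1 (mod 11)


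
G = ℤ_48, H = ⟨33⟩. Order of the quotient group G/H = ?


|⟨33⟩| = n / gcd(33, 48) = 48 / 3 = 16
H is normal (ℤ_48 is abelian).
|G/H| = |G| / |H| = 48 / 16 = 3

|G/H| = 3


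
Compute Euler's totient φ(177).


Factor n: 177 = 3 × 59
φ(n) = n · ∏(1 - 1/p) over distinct primes p | n
φ(177) = 177 · (1 - 1/3) · (1 - 1/59) = 116

φ(177) = 116


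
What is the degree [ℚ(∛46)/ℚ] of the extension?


∛46 has minimal polynomial x³ - 46 (irreducible over ℚ since 46 is not a perfect cube)

[ℚ(∛46)/ℚ] = 3


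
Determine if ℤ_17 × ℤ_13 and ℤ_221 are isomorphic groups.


Comparing ℤ_17 × ℤ_13 and ℤ_221:
gcd(17,13) = 1, so ℤ_17 × ℤ_13 ≅ ℤ_221 (CRT)

Yes, ℤ_17 × ℤ_13 ≅ ℤ_221


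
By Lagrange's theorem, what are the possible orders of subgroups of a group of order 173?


Lagrange's theorem: |H| divides |G|
|G| = 173
Divisors of 173: 1, 173

Possible subgroup orders: {1, 173}


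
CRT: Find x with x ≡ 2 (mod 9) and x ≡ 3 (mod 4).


m₁ = 9, m₂ = 4, gcd = 1, so CRT applies. M = m₁·m₂ = 36
Let M₁ = M/m₁ = 4, M₂ = M/m₂ = 9
Find y₁ ≡ M₁⁻¹ (mod m₁): 4⁻¹ ≡ 7 (mod 9)
Find y₂ ≡ M₂⁻¹ (mod m₂): 9⁻¹ ≡ 1 (mod 4)
x = a₁·M₁·y₁ + a₂·M₂·y₂ = 2·4·7 + 3·9·1 = 83
Reduce mod 36: x ≡ 11
Check: 11 mod 9 = 2 ✓, 11 mod 4 = 3 ✓

x ≡ 11 (mod 36)


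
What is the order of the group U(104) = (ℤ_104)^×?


U(n) is the group of units mod n; |U(n)| = φ(n)
|U(104)| = φ(104) = 48

|U(104) = (ℤ_104)^×| = 48


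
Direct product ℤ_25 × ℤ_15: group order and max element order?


|ℤ_25 × ℤ_15| = 25 × 15 = 375
Max element order = lcm(25,15) = 75
Cyclic? No (gcd=5)

|ℤ_25×ℤ_15| = 375, max element order = 75


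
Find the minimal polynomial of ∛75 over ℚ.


∛75 satisfies x³ - 75 = 0, irreducible over ℚ (no rational root; 75 is not a perfect cube)

Minimal polynomial: x³ - 75


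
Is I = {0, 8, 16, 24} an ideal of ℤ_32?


Check ideal conditions for I = {0, 8, 16, 24} in ℤ_32:
(1) I is an additive subgroup? Yes
(2) For r ∈ ℤ_32 and a ∈ I: r·a ∈ I? Yes

Yes, I is an ideal of ℤ_32


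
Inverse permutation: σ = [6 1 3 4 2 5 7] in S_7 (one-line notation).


To find σ⁻¹, swap domain and range:
σ(1) = 6 → σ⁻¹(6) = 1
σ(2) = 1 → σ⁻¹(1) = 2
σ(3) = 3 → σ⁻¹(3) = 3
σ(4) = 4 → σ⁻¹(4) = 4
σ(5) = 2 → σ⁻¹(2) = 5
σ(6) = 5 → σ⁻¹(5) = 6
σ(7) = 7 → σ⁻¹(7) = 7

σ⁻¹ = [2 5 3 4 6 1 7]


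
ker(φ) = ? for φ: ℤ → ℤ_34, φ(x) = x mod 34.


Kernel = preimage of identity
ker(φ) = {x ∈ ℤ : x ≡ 0 (mod 34)} = 34ℤ = {0, ±34, ±68, ...}

ker(φ) = 34ℤ


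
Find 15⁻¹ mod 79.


Use the extended Euclidean algorithm to write 1 = 15·s + 79·t; then s mod 79 is the inverse.
Euclidean algorithm:
  15 = 0·79 + 15
  79 = 5·15 + 4
  15 = 3·4 + 3
  4 = 1·3 + 1
  3 = 3·1 + 0
gcd(15,79) = 1
Back-substitution gives: 15·(-21) + 79·(4) = 1
So 15⁻¹ ≡ -21 ≡ 58 (mod 79)
Check: 15 × 58 = 870 ≡ 1 (mod 79) ✓

15⁻¹ ≡ 58 (mod 79)


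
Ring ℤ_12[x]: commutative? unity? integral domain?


ℤ_12 has zero divisors (2·6 ≡ 0), and these lift to constant zero divisors in ℤ_12[x]; so not an integral domain
Commutative: Yes
Integral domain: No
Has unity: Yes

ℤ_12[x]: Commutative=Yes, Unity=Yes


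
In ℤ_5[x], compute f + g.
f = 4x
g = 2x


Add coefficients mod 5:
x^0: 0 + 0 = 0 (mod 5)
x^1: 4 + 2 = 1 (mod 5)
Result: x

f + g = x


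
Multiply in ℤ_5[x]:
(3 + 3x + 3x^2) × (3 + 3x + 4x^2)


Expand and collect like terms; reduce coefficients mod 5:
x^0: 3·3 = 9 ≡ 4 (mod 5)
x^1: 3·3 + 3·3 = 18 ≡ 3 (mod 5)
x^2: 3·4 + 3·3 + 3·3 = 30 ≡ 0 (mod 5)
x^3: 3·4 + 3·3 = 21 ≡ 1 (mod 5)
x^4: 3·4 = 12 ≡ 2 (mod 5)
Result: 4 + 3x + x^3 + 2x^4

f · g = 4 + 3x + x^3 + 2x^4


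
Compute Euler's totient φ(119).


Factor n: 119 = 7 × 17
φ(n) = n · ∏(1 - 1/p) over distinct primes p | n
φ(119) = 119 · (1 - 1/7) · (1 - 1/17) = 96

φ(119) = 96


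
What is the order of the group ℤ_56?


ℤ_n has n elements.

|ℤ_56| = 56


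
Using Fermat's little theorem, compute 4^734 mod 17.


Fermat's little theorem: if p is prime and gcd(a,p)=1, then a^(p-1) ≡ 1 (mod p)
p = 17 is prime, gcd(4,17) = 1
Reduce exponent: 734 mod 16 = 14
So 4^734 ≡ 4^14 (mod 17)
4^14 mod 17 = 16

4^734 ≡ 16 (mod 17)


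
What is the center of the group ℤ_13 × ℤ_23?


Z(G) = {g ∈ G | gx = xg for all x ∈ G}
Direct product of abelian groups is abelian, so Z(G) = G

Z(ℤ_13 × ℤ_23) = ℤ_13 × ℤ_23


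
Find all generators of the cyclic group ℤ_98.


g generates ℤ_n iff gcd(g,n) = 1
Prime factors of 98: 2, 7
Generators are g ∈ {1,...,97} not divisible by any of these primes.
Generators: {1, 3, 5, 9, 11, 13, 15, 17, 19, 23, 25, 27, 29, 31, 33, 37, 39, 41, 43, 45, 47, 51, 53, 55, 57, 59, 61, 65, 67, 69, 71, 73, 75, 79, 81, 83, 85, 87, 89, 93, 95, 97}
Number of generators = φ(98) = 42

Generators of ℤ_98 = {1, 3, 5, 9, 11, 13, 15, 17, 19, 23, 25, 27, 29, 31, 33, 37, 39, 41, 43, 45, 47, 51, 53, 55, 57, 59, 61, 65, 67, 69, 71, 73, 75, 79, 81, 83, 85, 87, 89, 93, 95, 97}


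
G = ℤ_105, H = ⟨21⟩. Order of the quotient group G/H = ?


|⟨21⟩| = n / gcd(21, 105) = 105 / 21 = 5
H is normal (ℤ_105 is abelian).
|G/H| = |G| / |H| = 105 / 5 = 21

|G/H| = 21


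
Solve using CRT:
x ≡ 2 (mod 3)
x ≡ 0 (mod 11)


m₁ = 3, m₂ = 11, gcd = 1, so CRT applies. M = m₁·m₂ = 33
Let M₁ = M/m₁ = 11, M₂ = M/m₂ = 3
Find y₁ ≡ M₁⁻¹ (mod m₁): 11⁻¹ ≡ 2 (mod 3)
Find y₂ ≡ M₂⁻¹ (mod m₂): 3⁻¹ ≡ 4 (mod 11)
x = a₁·M₁·y₁ + a₂·M₂·y₂ = 2·11·2 + 0·3·4 = 44
Reduce mod 33: x ≡ 11
Check: 11 mod 3 = 2 ✓, 11 mod 11 = 0 ✓

x ≡ 11 (mod 33)


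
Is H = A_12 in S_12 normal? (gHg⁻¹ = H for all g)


H = A_12 in S_12
A_12 has index 2 in S_12, and every subgroup of index 2 is normal

Yes, normal subgroup


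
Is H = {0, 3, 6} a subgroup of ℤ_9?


Subgroup test for H = {0, 3, 6} in (ℤ_9, +):
(1) 0 ∈ H? Yes
(2) Closure: for all a,b ∈ H, (a+b) mod 9 ∈ H? Yes
(3) Inverses: for all a ∈ H, -a mod 9 ∈ H? Yes

Yes, H is a subgroup of ℤ_9


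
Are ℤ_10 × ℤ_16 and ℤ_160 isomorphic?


Comparing ℤ_10 × ℤ_16 and ℤ_160:
gcd(10,16) = 2 ≠ 1. Max element order in ℤ_10×ℤ_16 is lcm(10,16) = 80 < 160, so it has no element of order 160

No, ℤ_10 × ℤ_16 ≇ ℤ_160


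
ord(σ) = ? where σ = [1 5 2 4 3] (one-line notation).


Cycle decomposition: (2 5 3)
Cycle lengths: 3
Order = lcm(3) = 3

ord(σ) = 3


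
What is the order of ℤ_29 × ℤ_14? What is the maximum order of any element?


|ℤ_29 × ℤ_14| = 29 × 14 = 406
Max element order = lcm(29,14) = 406
Cyclic? Yes (gcd=1)

|ℤ_29×ℤ_14| = 406, max element order = 406


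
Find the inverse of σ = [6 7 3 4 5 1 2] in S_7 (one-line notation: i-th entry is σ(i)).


To find σ⁻¹, swap domain and range:
σ(1) = 6 → σ⁻¹(6) = 1
σ(2) = 7 → σ⁻¹(7) = 2
σ(3) = 3 → σ⁻¹(3) = 3
σ(4) = 4 → σ⁻¹(4) = 4
σ(5) = 5 → σ⁻¹(5) = 5
σ(6) = 1 → σ⁻¹(1) = 6
σ(7) = 2 → σ⁻¹(2) = 7

σ⁻¹ = [6 7 3 4 5 1 2]


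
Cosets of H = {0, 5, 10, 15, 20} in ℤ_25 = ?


H = {0, 5, 10, 15, 20}, |H| = 5
Number of cosets = |G|/|H| = 25/5 = 5
0 + H = {0, 5, 10, 15, 20}
1 + H = {1, 6, 11, 16, 21}
2 + H = {2, 7, 12, 17, 22}
3 + H = {3, 8, 13, 18, 23}
4 + H = {4, 9, 14, 19, 24}

Cosets: 0+H={0,5,10,15,20}; 1+H={1,6,11,16,21}; 2+H={2,7,12,17,22}; 3+H={3,8,13,18,23}; 4+H={4,9,14,19,24}


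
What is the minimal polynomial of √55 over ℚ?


√55 satisfies x² - 55 = 0, irreducible over ℚ since 55 is squarefree

Minimal polynomial: x² - 55


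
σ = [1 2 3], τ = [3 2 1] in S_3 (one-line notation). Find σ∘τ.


σ∘τ: apply τ first, then σ
1 →τ 3 →σ 3
2 →τ 2 →σ 2
3 →τ 1 →σ 1

σ∘τ = [3 2 1]


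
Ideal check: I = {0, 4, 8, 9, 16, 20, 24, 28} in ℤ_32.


Check ideal conditions for I = {0, 4, 8, 9, 16, 20, 24, 28} in ℤ_32:
(1) I is an additive subgroup? No
(2) For r ∈ ℤ_32 and a ∈ I: r·a ∈ I? No  [counterexample: r=2, a=9, r·a mod 32 = 18 ∉ I]

No, I is not an ideal of ℤ_32


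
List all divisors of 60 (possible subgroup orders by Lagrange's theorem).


Lagrange's theorem: |H| divides |G|
|G| = 60
Divisors of 60: 1, 2, 3, 4, 5, 6, 10, 12, 15, 20, 30, 60

Possible subgroup orders: {1, 2, 3, 4, 5, 6, 10, 12, 15, 20, 30, 60}


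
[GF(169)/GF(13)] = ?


GF(169) = GF(13^2), so the extension degree is 2

[GF(169)/GF(13)] = 2


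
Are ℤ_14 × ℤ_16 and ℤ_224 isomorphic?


Comparing ℤ_14 × ℤ_16 and ℤ_224:
gcd(14,16) = 2 ≠ 1. Max element order in ℤ_14×ℤ_16 is lcm(14,16) = 112 < 224, so it has no element of order 224

No, ℤ_14 × ℤ_16 ≇ ℤ_224


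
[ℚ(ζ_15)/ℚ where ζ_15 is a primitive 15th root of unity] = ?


[ℚ(ζ_n):ℚ] = deg Φ_n(x) = φ(n). Here φ(15) = 8

[ℚ(ζ_15)/ℚ where ζ_15 is a primitive 15th root of unity] = 8


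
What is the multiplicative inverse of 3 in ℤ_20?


Use the extended Euclidean algorithm to write 1 = 3·s + 20·t; then s mod 20 is the inverse.
Euclidean algorithm:
  3 = 0·20 + 3
  20 = 6·3 + 2
  3 = 1·2 + 1
  2 = 2·1 + 0
gcd(3,20) = 1
Back-substitution gives: 3·(7) + 20·(-1) = 1
So 3⁻¹ ≡ 7 ≡ 7 (mod 20)
Check: 3 × 7 = 21 ≡ 1 (mod 20) ✓

3⁻¹ ≡ 7 (mod 20)


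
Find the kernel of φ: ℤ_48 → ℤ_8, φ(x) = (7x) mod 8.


Kernel = preimage of identity
ker(φ) = {x ∈ ℤ_48 : 7x ≡ 0 (mod 8)}. Since 8 | 48, φ is well-defined. The kernel is the cyclic subgroup ⟨8⟩ of ℤ_48 (order 6), i.e. {0, 8, 16, 24, 32, 40}

ker(φ) = {0, 8, 16, 24, 32, 40}


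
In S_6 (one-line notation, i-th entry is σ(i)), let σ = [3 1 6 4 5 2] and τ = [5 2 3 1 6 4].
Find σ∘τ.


σ∘τ: apply τ first, then σ
1 →τ 5 →σ 5
2 →τ 2 →σ 1
3 →τ 3 →σ 6
4 →τ 1 →σ 3
5 →τ 6 →σ 2
6 →τ 4 →σ 4

σ∘τ = [5 1 6 3 2 4]


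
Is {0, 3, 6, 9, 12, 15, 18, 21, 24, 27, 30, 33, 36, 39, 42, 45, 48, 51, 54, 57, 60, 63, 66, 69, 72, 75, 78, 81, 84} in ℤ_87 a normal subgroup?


H = {0, 3, 6, 9, 12, 15, 18, 21, 24, 27, 30, 33, 36, 39, 42, 45, 48, 51, 54, 57, 60, 63, 66, 69, 72, 75, 78, 81, 84} in ℤ_87
ℤ_87 is abelian; every subgroup of an abelian group is normal

Yes, normal subgroup


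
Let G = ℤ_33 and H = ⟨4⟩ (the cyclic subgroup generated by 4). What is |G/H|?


|⟨4⟩| = n / gcd(4, 33) = 33 / 1 = 33
H is normal (ℤ_33 is abelian).
|G/H| = |G| / |H| = 33 / 33 = 1

|G/H| = 1


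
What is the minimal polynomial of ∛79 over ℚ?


∛79 satisfies x³ - 79 = 0, irreducible over ℚ (no rational root; 79 is not a perfect cube)

Minimal polynomial: x³ - 79


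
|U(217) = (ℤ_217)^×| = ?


U(n) is the group of units mod n; |U(n)| = φ(n)
|U(217)| = φ(217) = 180

|U(217) = (ℤ_217)^×| = 180


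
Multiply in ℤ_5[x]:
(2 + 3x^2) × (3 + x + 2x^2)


Expand and collect like terms; reduce coefficients mod 5:
x^0: 2·3 = 6 ≡ 1 (mod 5)
x^1: 2·1 + 0·3 = 2 ≡ 2 (mod 5)
x^2: 2·2 + 0·1 + 3·3 = 13 ≡ 3 (mod 5)
x^3: 0·2 + 3·1 = 3 ≡ 3 (mod 5)
x^4: 3·2 = 6 ≡ 1 (mod 5)
Result: 1 + 2x + 3x^2 + 3x^3 + x^4

f · g = 1 + 2x + 3x^2 + 3x^3 + x^4


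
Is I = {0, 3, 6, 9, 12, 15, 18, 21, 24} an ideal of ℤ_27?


Check ideal conditions for I = {0, 3, 6, 9, 12, 15, 18, 21, 24} in ℤ_27:
(1) I is an additive subgroup? Yes
(2) For r ∈ ℤ_27 and a ∈ I: r·a ∈ I? Yes

Yes, I is an ideal of ℤ_27


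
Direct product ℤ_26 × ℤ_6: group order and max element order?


|ℤ_26 × ℤ_6| = 26 × 6 = 156
Max element order = lcm(26,6) = 78
Cyclic? No (gcd=2)

|ℤ_26×ℤ_6| = 156, max element order = 78


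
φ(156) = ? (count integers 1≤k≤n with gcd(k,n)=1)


Factor n: 156 = 2^2 × 3 × 13
φ(n) = n · ∏(1 - 1/p) over distinct primes p | n
φ(156) = 156 · (1 - 1/2) · (1 - 1/3) · (1 - 1/13) = 48

φ(156) = 48


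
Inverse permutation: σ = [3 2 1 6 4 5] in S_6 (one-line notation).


To find σ⁻¹, swap domain and range:
σ(1) = 3 → σ⁻¹(3) = 1
σ(2) = 2 → σ⁻¹(2) = 2
σ(3) = 1 → σ⁻¹(1) = 3
σ(4) = 6 → σ⁻¹(6) = 4
σ(5) = 4 → σ⁻¹(4) = 5
σ(6) = 5 → σ⁻¹(5) = 6

σ⁻¹ = [3 2 1 5 6 4]
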